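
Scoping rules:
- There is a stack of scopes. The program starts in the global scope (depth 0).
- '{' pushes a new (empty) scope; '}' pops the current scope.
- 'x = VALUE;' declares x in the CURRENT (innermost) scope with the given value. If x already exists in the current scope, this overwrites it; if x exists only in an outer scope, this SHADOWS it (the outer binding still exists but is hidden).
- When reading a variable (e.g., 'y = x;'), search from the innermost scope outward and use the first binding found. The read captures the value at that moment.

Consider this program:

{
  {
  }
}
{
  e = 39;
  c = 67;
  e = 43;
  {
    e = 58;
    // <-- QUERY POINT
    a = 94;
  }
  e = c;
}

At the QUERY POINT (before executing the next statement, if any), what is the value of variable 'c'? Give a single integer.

Answer: 67

Derivation:
Step 1: enter scope (depth=1)
Step 2: enter scope (depth=2)
Step 3: exit scope (depth=1)
Step 4: exit scope (depth=0)
Step 5: enter scope (depth=1)
Step 6: declare e=39 at depth 1
Step 7: declare c=67 at depth 1
Step 8: declare e=43 at depth 1
Step 9: enter scope (depth=2)
Step 10: declare e=58 at depth 2
Visible at query point: c=67 e=58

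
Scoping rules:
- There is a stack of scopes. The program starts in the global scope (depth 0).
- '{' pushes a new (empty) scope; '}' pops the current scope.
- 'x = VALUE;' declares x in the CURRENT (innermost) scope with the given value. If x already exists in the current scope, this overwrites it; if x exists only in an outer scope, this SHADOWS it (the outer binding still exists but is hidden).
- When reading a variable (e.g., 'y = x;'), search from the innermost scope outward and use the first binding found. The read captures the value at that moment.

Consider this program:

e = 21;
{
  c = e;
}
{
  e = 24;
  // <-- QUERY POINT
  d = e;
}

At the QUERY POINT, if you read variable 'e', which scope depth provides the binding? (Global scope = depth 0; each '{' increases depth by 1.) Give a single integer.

Step 1: declare e=21 at depth 0
Step 2: enter scope (depth=1)
Step 3: declare c=(read e)=21 at depth 1
Step 4: exit scope (depth=0)
Step 5: enter scope (depth=1)
Step 6: declare e=24 at depth 1
Visible at query point: e=24

Answer: 1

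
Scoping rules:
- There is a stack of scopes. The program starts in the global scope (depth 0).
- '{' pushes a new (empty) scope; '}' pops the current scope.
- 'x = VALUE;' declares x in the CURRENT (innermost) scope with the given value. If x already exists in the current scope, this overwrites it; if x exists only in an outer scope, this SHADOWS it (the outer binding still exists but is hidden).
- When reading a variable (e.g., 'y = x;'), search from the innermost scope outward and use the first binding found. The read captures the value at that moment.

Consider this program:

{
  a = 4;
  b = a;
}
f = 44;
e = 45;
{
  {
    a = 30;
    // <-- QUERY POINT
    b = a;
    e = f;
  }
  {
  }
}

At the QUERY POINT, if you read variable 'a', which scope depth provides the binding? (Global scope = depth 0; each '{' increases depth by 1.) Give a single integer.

Answer: 2

Derivation:
Step 1: enter scope (depth=1)
Step 2: declare a=4 at depth 1
Step 3: declare b=(read a)=4 at depth 1
Step 4: exit scope (depth=0)
Step 5: declare f=44 at depth 0
Step 6: declare e=45 at depth 0
Step 7: enter scope (depth=1)
Step 8: enter scope (depth=2)
Step 9: declare a=30 at depth 2
Visible at query point: a=30 e=45 f=44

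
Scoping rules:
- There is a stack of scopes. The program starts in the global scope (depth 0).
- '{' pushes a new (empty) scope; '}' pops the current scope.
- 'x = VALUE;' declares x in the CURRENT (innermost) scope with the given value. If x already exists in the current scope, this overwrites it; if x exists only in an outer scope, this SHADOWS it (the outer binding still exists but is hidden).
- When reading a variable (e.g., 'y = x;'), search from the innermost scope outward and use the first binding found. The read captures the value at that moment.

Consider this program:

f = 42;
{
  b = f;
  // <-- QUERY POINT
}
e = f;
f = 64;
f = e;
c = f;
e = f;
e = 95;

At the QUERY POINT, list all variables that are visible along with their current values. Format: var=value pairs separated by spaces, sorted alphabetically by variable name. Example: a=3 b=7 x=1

Step 1: declare f=42 at depth 0
Step 2: enter scope (depth=1)
Step 3: declare b=(read f)=42 at depth 1
Visible at query point: b=42 f=42

Answer: b=42 f=42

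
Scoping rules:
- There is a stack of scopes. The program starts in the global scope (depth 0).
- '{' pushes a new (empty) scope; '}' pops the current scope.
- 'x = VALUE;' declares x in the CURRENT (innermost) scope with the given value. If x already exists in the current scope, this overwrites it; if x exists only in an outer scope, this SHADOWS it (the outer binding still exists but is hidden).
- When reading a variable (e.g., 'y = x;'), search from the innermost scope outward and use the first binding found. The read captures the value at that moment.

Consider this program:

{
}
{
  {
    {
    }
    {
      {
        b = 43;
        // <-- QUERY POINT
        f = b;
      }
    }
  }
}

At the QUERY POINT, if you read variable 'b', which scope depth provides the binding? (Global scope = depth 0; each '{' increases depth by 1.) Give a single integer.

Answer: 4

Derivation:
Step 1: enter scope (depth=1)
Step 2: exit scope (depth=0)
Step 3: enter scope (depth=1)
Step 4: enter scope (depth=2)
Step 5: enter scope (depth=3)
Step 6: exit scope (depth=2)
Step 7: enter scope (depth=3)
Step 8: enter scope (depth=4)
Step 9: declare b=43 at depth 4
Visible at query point: b=43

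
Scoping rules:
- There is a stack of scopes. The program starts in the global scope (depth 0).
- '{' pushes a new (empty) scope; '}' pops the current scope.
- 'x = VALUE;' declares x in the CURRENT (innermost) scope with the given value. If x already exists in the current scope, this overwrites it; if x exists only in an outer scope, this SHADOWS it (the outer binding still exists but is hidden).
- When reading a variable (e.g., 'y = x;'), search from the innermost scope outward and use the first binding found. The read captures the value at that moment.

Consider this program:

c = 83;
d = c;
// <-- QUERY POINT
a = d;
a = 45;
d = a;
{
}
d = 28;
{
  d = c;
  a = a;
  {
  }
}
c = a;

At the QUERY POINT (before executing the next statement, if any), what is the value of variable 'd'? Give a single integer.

Answer: 83

Derivation:
Step 1: declare c=83 at depth 0
Step 2: declare d=(read c)=83 at depth 0
Visible at query point: c=83 d=83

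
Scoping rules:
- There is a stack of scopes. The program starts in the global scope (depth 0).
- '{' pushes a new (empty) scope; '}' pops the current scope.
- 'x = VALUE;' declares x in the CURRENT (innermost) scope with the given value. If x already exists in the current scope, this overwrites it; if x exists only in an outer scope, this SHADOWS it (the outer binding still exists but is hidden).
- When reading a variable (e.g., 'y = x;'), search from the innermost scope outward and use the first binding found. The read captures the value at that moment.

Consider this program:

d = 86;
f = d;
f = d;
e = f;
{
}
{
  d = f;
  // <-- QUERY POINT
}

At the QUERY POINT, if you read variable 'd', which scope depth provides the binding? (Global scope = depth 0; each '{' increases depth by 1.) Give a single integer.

Answer: 1

Derivation:
Step 1: declare d=86 at depth 0
Step 2: declare f=(read d)=86 at depth 0
Step 3: declare f=(read d)=86 at depth 0
Step 4: declare e=(read f)=86 at depth 0
Step 5: enter scope (depth=1)
Step 6: exit scope (depth=0)
Step 7: enter scope (depth=1)
Step 8: declare d=(read f)=86 at depth 1
Visible at query point: d=86 e=86 f=86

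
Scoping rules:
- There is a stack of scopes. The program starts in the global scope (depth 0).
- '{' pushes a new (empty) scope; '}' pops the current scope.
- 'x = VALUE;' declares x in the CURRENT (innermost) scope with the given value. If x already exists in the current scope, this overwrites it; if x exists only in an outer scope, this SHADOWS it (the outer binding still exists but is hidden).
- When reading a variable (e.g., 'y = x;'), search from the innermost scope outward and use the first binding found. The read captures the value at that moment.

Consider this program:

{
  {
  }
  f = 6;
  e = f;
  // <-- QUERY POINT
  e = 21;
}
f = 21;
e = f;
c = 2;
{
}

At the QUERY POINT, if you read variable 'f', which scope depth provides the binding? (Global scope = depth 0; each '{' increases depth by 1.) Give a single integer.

Step 1: enter scope (depth=1)
Step 2: enter scope (depth=2)
Step 3: exit scope (depth=1)
Step 4: declare f=6 at depth 1
Step 5: declare e=(read f)=6 at depth 1
Visible at query point: e=6 f=6

Answer: 1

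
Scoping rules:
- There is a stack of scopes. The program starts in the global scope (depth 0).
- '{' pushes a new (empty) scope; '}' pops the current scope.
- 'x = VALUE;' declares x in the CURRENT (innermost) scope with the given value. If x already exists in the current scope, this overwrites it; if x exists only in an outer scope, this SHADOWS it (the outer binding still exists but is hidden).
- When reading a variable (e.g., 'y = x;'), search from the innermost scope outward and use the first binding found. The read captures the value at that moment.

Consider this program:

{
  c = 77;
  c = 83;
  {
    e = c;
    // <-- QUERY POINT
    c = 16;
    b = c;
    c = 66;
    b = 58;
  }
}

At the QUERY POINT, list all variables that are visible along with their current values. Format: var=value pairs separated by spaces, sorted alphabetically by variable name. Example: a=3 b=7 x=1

Answer: c=83 e=83

Derivation:
Step 1: enter scope (depth=1)
Step 2: declare c=77 at depth 1
Step 3: declare c=83 at depth 1
Step 4: enter scope (depth=2)
Step 5: declare e=(read c)=83 at depth 2
Visible at query point: c=83 e=83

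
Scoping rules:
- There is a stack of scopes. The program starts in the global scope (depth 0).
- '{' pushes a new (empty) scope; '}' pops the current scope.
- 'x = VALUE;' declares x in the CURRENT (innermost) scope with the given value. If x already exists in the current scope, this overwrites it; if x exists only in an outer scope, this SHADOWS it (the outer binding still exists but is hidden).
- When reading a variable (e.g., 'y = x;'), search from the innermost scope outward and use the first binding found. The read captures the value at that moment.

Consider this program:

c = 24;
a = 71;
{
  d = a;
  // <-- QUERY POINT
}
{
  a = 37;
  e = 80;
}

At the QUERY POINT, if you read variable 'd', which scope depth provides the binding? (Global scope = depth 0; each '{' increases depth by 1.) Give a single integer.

Answer: 1

Derivation:
Step 1: declare c=24 at depth 0
Step 2: declare a=71 at depth 0
Step 3: enter scope (depth=1)
Step 4: declare d=(read a)=71 at depth 1
Visible at query point: a=71 c=24 d=71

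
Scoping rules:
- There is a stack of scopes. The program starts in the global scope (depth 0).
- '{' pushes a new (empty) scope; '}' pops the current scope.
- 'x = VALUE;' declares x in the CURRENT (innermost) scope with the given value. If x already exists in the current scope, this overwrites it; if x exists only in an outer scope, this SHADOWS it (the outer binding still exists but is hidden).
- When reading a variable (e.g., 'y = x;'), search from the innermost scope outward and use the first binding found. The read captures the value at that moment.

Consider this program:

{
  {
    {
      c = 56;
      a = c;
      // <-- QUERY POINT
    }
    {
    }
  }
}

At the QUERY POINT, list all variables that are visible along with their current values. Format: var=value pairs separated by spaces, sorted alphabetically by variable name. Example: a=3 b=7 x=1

Answer: a=56 c=56

Derivation:
Step 1: enter scope (depth=1)
Step 2: enter scope (depth=2)
Step 3: enter scope (depth=3)
Step 4: declare c=56 at depth 3
Step 5: declare a=(read c)=56 at depth 3
Visible at query point: a=56 c=56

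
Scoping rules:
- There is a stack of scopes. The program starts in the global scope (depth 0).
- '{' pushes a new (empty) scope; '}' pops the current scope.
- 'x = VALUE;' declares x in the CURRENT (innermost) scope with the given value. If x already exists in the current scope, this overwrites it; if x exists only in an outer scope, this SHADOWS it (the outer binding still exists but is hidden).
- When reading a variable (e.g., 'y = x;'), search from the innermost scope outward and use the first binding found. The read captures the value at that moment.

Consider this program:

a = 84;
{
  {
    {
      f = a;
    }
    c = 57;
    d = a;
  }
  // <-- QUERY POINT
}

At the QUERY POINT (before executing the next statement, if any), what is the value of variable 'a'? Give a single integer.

Answer: 84

Derivation:
Step 1: declare a=84 at depth 0
Step 2: enter scope (depth=1)
Step 3: enter scope (depth=2)
Step 4: enter scope (depth=3)
Step 5: declare f=(read a)=84 at depth 3
Step 6: exit scope (depth=2)
Step 7: declare c=57 at depth 2
Step 8: declare d=(read a)=84 at depth 2
Step 9: exit scope (depth=1)
Visible at query point: a=84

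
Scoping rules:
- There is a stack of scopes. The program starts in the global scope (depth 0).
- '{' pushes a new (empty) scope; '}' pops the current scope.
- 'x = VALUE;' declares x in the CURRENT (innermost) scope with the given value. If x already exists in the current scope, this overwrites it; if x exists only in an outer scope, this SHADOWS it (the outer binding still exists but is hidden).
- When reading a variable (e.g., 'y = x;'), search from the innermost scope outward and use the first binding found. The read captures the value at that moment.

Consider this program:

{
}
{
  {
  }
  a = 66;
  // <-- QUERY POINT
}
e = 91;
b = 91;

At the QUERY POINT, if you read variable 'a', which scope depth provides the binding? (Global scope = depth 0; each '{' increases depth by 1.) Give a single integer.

Answer: 1

Derivation:
Step 1: enter scope (depth=1)
Step 2: exit scope (depth=0)
Step 3: enter scope (depth=1)
Step 4: enter scope (depth=2)
Step 5: exit scope (depth=1)
Step 6: declare a=66 at depth 1
Visible at query point: a=66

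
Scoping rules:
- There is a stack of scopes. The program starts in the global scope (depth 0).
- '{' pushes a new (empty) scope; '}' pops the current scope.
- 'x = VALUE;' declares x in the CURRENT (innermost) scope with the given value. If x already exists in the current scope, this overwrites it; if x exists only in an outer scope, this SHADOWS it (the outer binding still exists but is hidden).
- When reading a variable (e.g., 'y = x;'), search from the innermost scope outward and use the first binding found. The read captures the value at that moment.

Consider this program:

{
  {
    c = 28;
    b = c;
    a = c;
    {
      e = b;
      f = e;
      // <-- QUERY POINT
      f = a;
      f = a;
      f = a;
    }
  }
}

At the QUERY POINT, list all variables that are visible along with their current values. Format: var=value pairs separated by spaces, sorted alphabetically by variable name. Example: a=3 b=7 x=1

Answer: a=28 b=28 c=28 e=28 f=28

Derivation:
Step 1: enter scope (depth=1)
Step 2: enter scope (depth=2)
Step 3: declare c=28 at depth 2
Step 4: declare b=(read c)=28 at depth 2
Step 5: declare a=(read c)=28 at depth 2
Step 6: enter scope (depth=3)
Step 7: declare e=(read b)=28 at depth 3
Step 8: declare f=(read e)=28 at depth 3
Visible at query point: a=28 b=28 c=28 e=28 f=28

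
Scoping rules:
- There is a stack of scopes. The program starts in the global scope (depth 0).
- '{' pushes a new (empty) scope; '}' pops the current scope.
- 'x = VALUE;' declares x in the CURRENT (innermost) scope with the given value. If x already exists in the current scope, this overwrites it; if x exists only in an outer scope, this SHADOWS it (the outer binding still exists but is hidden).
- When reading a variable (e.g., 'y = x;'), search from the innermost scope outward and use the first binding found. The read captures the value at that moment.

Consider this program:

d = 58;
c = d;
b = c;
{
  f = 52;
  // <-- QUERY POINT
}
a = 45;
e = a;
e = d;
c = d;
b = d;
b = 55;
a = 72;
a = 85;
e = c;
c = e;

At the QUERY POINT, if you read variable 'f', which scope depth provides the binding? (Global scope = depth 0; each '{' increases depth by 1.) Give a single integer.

Step 1: declare d=58 at depth 0
Step 2: declare c=(read d)=58 at depth 0
Step 3: declare b=(read c)=58 at depth 0
Step 4: enter scope (depth=1)
Step 5: declare f=52 at depth 1
Visible at query point: b=58 c=58 d=58 f=52

Answer: 1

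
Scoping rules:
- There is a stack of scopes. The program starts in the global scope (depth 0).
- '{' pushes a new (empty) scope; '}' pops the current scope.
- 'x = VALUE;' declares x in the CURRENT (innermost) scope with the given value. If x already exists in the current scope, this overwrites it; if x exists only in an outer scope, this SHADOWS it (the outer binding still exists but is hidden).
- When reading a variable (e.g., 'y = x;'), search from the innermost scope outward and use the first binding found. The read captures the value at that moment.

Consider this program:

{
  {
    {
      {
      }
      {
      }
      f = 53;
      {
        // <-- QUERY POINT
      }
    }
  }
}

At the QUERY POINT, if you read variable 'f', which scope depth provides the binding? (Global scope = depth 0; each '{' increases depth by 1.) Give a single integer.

Answer: 3

Derivation:
Step 1: enter scope (depth=1)
Step 2: enter scope (depth=2)
Step 3: enter scope (depth=3)
Step 4: enter scope (depth=4)
Step 5: exit scope (depth=3)
Step 6: enter scope (depth=4)
Step 7: exit scope (depth=3)
Step 8: declare f=53 at depth 3
Step 9: enter scope (depth=4)
Visible at query point: f=53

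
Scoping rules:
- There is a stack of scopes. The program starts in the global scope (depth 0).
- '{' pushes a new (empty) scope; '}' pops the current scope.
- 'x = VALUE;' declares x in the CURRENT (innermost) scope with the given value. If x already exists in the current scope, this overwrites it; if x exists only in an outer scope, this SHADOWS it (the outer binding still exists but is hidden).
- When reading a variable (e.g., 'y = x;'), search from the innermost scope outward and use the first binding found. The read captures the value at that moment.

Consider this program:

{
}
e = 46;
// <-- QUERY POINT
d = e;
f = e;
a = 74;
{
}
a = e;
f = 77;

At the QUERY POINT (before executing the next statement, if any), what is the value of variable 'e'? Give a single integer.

Answer: 46

Derivation:
Step 1: enter scope (depth=1)
Step 2: exit scope (depth=0)
Step 3: declare e=46 at depth 0
Visible at query point: e=46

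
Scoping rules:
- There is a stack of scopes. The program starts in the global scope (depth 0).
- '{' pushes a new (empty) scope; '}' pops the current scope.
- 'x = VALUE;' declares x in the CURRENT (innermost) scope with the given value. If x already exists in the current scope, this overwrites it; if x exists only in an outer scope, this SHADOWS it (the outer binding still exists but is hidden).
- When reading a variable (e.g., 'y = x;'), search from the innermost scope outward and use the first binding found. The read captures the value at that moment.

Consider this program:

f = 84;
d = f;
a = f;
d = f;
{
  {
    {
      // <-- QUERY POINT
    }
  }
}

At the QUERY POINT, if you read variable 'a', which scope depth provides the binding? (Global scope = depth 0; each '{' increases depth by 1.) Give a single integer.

Answer: 0

Derivation:
Step 1: declare f=84 at depth 0
Step 2: declare d=(read f)=84 at depth 0
Step 3: declare a=(read f)=84 at depth 0
Step 4: declare d=(read f)=84 at depth 0
Step 5: enter scope (depth=1)
Step 6: enter scope (depth=2)
Step 7: enter scope (depth=3)
Visible at query point: a=84 d=84 f=84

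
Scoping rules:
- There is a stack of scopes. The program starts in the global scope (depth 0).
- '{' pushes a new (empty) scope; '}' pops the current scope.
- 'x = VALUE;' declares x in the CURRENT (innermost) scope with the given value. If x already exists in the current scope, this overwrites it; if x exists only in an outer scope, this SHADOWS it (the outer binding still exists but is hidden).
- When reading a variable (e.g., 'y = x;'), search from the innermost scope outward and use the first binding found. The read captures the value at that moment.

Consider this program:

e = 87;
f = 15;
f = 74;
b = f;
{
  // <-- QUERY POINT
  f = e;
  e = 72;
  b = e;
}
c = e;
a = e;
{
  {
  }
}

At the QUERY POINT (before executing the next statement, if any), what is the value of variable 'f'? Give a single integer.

Step 1: declare e=87 at depth 0
Step 2: declare f=15 at depth 0
Step 3: declare f=74 at depth 0
Step 4: declare b=(read f)=74 at depth 0
Step 5: enter scope (depth=1)
Visible at query point: b=74 e=87 f=74

Answer: 74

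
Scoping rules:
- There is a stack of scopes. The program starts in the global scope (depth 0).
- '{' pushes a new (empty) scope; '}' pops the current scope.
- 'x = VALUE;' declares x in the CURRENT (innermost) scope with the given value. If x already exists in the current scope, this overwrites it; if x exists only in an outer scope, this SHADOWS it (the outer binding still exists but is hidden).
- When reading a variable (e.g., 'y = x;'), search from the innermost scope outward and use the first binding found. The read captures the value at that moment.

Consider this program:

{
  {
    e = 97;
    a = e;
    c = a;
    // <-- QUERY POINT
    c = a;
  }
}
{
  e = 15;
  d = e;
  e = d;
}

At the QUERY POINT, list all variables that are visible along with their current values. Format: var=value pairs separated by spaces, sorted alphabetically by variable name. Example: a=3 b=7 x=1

Answer: a=97 c=97 e=97

Derivation:
Step 1: enter scope (depth=1)
Step 2: enter scope (depth=2)
Step 3: declare e=97 at depth 2
Step 4: declare a=(read e)=97 at depth 2
Step 5: declare c=(read a)=97 at depth 2
Visible at query point: a=97 c=97 e=97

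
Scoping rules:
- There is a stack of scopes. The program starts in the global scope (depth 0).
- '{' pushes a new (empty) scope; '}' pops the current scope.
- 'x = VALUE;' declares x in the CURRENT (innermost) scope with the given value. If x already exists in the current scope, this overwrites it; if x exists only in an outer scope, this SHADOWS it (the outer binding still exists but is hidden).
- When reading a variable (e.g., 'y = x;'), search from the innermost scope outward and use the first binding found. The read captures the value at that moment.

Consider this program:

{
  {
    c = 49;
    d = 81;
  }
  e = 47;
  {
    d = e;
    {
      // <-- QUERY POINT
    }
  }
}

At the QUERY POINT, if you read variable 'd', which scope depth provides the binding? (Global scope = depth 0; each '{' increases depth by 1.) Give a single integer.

Answer: 2

Derivation:
Step 1: enter scope (depth=1)
Step 2: enter scope (depth=2)
Step 3: declare c=49 at depth 2
Step 4: declare d=81 at depth 2
Step 5: exit scope (depth=1)
Step 6: declare e=47 at depth 1
Step 7: enter scope (depth=2)
Step 8: declare d=(read e)=47 at depth 2
Step 9: enter scope (depth=3)
Visible at query point: d=47 e=47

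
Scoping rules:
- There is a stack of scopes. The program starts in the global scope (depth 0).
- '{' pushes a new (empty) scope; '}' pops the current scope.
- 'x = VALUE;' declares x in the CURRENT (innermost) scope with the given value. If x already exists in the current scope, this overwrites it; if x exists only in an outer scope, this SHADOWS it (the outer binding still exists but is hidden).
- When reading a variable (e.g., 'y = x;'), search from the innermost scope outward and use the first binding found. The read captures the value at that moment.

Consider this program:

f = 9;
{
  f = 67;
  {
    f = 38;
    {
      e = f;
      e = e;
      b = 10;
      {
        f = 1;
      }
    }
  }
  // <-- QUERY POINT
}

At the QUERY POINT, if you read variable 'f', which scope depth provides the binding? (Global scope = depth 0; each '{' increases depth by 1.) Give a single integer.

Step 1: declare f=9 at depth 0
Step 2: enter scope (depth=1)
Step 3: declare f=67 at depth 1
Step 4: enter scope (depth=2)
Step 5: declare f=38 at depth 2
Step 6: enter scope (depth=3)
Step 7: declare e=(read f)=38 at depth 3
Step 8: declare e=(read e)=38 at depth 3
Step 9: declare b=10 at depth 3
Step 10: enter scope (depth=4)
Step 11: declare f=1 at depth 4
Step 12: exit scope (depth=3)
Step 13: exit scope (depth=2)
Step 14: exit scope (depth=1)
Visible at query point: f=67

Answer: 1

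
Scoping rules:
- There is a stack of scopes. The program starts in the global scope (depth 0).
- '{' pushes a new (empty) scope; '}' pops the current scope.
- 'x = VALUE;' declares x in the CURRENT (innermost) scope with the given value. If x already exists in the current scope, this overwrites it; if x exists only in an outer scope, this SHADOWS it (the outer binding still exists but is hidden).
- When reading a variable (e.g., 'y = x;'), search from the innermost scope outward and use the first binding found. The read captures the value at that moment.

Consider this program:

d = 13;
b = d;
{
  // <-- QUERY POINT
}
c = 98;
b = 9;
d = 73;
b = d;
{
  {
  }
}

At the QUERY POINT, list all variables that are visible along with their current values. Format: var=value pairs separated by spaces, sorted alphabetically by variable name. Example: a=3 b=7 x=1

Answer: b=13 d=13

Derivation:
Step 1: declare d=13 at depth 0
Step 2: declare b=(read d)=13 at depth 0
Step 3: enter scope (depth=1)
Visible at query point: b=13 d=13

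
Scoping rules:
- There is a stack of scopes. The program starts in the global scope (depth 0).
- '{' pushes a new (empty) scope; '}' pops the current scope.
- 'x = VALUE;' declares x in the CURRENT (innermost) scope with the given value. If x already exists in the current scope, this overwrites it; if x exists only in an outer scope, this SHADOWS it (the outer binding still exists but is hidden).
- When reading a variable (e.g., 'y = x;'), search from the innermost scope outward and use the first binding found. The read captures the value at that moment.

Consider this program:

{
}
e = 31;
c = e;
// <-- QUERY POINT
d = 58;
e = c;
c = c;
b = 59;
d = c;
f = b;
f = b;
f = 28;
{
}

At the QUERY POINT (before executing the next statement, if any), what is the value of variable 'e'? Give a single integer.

Answer: 31

Derivation:
Step 1: enter scope (depth=1)
Step 2: exit scope (depth=0)
Step 3: declare e=31 at depth 0
Step 4: declare c=(read e)=31 at depth 0
Visible at query point: c=31 e=31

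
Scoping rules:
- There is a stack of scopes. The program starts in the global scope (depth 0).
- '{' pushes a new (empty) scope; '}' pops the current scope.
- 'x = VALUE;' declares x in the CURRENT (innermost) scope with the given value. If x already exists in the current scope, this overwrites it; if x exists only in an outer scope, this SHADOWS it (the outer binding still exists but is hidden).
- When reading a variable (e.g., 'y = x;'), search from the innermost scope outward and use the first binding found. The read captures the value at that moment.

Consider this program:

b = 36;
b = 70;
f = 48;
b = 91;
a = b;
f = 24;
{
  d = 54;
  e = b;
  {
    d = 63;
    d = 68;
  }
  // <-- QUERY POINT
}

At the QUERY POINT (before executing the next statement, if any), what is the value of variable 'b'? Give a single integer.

Answer: 91

Derivation:
Step 1: declare b=36 at depth 0
Step 2: declare b=70 at depth 0
Step 3: declare f=48 at depth 0
Step 4: declare b=91 at depth 0
Step 5: declare a=(read b)=91 at depth 0
Step 6: declare f=24 at depth 0
Step 7: enter scope (depth=1)
Step 8: declare d=54 at depth 1
Step 9: declare e=(read b)=91 at depth 1
Step 10: enter scope (depth=2)
Step 11: declare d=63 at depth 2
Step 12: declare d=68 at depth 2
Step 13: exit scope (depth=1)
Visible at query point: a=91 b=91 d=54 e=91 f=24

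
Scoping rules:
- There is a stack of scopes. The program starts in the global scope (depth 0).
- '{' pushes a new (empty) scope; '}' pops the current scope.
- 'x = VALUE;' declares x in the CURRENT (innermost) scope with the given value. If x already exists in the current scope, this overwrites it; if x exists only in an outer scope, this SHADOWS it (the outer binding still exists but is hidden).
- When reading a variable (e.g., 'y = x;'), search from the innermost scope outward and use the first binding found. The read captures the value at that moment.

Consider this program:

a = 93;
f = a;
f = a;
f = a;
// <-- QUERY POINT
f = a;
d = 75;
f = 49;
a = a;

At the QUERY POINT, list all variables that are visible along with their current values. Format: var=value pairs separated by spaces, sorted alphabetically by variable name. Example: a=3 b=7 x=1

Step 1: declare a=93 at depth 0
Step 2: declare f=(read a)=93 at depth 0
Step 3: declare f=(read a)=93 at depth 0
Step 4: declare f=(read a)=93 at depth 0
Visible at query point: a=93 f=93

Answer: a=93 f=93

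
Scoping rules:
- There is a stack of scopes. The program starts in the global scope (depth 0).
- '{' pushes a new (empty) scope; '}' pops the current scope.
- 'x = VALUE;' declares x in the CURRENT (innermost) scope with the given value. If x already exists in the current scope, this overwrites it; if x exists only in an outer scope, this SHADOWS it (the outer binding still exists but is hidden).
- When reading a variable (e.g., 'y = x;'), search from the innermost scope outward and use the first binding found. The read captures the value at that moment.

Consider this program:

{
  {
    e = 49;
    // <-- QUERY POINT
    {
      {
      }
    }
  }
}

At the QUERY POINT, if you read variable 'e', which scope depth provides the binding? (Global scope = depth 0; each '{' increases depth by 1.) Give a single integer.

Answer: 2

Derivation:
Step 1: enter scope (depth=1)
Step 2: enter scope (depth=2)
Step 3: declare e=49 at depth 2
Visible at query point: e=49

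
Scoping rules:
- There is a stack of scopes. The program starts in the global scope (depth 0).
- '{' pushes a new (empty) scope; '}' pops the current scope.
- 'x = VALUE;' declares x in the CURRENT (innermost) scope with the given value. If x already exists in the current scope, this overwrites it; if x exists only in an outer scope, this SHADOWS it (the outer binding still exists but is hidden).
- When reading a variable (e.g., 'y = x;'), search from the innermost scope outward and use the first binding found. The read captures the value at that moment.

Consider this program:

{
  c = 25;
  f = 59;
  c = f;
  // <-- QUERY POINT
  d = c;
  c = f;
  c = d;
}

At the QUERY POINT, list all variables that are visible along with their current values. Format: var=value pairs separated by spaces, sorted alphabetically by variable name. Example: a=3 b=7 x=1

Answer: c=59 f=59

Derivation:
Step 1: enter scope (depth=1)
Step 2: declare c=25 at depth 1
Step 3: declare f=59 at depth 1
Step 4: declare c=(read f)=59 at depth 1
Visible at query point: c=59 f=59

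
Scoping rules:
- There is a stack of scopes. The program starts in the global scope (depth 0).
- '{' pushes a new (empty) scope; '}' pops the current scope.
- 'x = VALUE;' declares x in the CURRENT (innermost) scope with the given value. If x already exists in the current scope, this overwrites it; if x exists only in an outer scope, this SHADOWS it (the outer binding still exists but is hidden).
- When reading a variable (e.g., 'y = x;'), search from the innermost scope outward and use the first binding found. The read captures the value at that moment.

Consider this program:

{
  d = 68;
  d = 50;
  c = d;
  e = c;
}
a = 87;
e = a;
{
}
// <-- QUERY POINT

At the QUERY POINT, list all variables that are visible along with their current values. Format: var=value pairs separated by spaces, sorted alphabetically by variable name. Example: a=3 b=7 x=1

Answer: a=87 e=87

Derivation:
Step 1: enter scope (depth=1)
Step 2: declare d=68 at depth 1
Step 3: declare d=50 at depth 1
Step 4: declare c=(read d)=50 at depth 1
Step 5: declare e=(read c)=50 at depth 1
Step 6: exit scope (depth=0)
Step 7: declare a=87 at depth 0
Step 8: declare e=(read a)=87 at depth 0
Step 9: enter scope (depth=1)
Step 10: exit scope (depth=0)
Visible at query point: a=87 e=87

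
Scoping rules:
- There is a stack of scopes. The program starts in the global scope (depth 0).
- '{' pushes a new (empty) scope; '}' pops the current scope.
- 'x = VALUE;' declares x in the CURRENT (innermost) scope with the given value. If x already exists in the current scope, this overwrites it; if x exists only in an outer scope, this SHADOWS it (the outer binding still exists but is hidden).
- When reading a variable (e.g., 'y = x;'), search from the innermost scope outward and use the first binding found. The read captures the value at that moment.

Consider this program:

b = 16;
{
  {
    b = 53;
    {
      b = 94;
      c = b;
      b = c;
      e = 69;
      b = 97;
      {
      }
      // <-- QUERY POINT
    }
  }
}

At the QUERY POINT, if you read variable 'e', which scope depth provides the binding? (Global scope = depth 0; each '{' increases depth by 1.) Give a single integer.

Answer: 3

Derivation:
Step 1: declare b=16 at depth 0
Step 2: enter scope (depth=1)
Step 3: enter scope (depth=2)
Step 4: declare b=53 at depth 2
Step 5: enter scope (depth=3)
Step 6: declare b=94 at depth 3
Step 7: declare c=(read b)=94 at depth 3
Step 8: declare b=(read c)=94 at depth 3
Step 9: declare e=69 at depth 3
Step 10: declare b=97 at depth 3
Step 11: enter scope (depth=4)
Step 12: exit scope (depth=3)
Visible at query point: b=97 c=94 e=69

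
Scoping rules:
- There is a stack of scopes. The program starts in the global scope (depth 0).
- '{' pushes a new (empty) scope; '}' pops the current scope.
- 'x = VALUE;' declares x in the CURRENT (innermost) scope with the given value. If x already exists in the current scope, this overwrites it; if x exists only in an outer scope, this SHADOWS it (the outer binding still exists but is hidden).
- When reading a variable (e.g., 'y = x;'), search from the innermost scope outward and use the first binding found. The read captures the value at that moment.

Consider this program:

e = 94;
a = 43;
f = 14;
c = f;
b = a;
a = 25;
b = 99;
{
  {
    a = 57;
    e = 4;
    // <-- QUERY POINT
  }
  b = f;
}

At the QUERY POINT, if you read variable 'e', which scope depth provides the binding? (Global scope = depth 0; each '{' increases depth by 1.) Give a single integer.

Step 1: declare e=94 at depth 0
Step 2: declare a=43 at depth 0
Step 3: declare f=14 at depth 0
Step 4: declare c=(read f)=14 at depth 0
Step 5: declare b=(read a)=43 at depth 0
Step 6: declare a=25 at depth 0
Step 7: declare b=99 at depth 0
Step 8: enter scope (depth=1)
Step 9: enter scope (depth=2)
Step 10: declare a=57 at depth 2
Step 11: declare e=4 at depth 2
Visible at query point: a=57 b=99 c=14 e=4 f=14

Answer: 2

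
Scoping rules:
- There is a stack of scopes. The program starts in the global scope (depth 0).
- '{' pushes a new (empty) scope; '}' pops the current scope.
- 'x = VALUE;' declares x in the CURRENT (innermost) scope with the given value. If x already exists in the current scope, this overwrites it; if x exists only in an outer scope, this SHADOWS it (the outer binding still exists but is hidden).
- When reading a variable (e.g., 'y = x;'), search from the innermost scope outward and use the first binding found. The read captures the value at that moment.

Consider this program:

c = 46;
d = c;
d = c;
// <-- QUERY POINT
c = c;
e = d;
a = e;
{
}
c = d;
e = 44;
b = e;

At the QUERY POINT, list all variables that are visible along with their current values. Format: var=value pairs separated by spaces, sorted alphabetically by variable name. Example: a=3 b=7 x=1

Answer: c=46 d=46

Derivation:
Step 1: declare c=46 at depth 0
Step 2: declare d=(read c)=46 at depth 0
Step 3: declare d=(read c)=46 at depth 0
Visible at query point: c=46 d=46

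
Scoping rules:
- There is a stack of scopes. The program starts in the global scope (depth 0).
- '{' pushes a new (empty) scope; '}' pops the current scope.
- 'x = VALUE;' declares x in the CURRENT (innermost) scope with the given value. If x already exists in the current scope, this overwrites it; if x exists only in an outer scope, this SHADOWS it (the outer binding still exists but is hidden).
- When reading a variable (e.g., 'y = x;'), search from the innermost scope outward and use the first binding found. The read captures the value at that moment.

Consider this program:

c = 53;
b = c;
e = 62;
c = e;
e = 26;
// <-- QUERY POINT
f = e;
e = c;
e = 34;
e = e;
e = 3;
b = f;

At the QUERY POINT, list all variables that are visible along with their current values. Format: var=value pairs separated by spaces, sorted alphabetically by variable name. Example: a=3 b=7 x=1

Step 1: declare c=53 at depth 0
Step 2: declare b=(read c)=53 at depth 0
Step 3: declare e=62 at depth 0
Step 4: declare c=(read e)=62 at depth 0
Step 5: declare e=26 at depth 0
Visible at query point: b=53 c=62 e=26

Answer: b=53 c=62 e=26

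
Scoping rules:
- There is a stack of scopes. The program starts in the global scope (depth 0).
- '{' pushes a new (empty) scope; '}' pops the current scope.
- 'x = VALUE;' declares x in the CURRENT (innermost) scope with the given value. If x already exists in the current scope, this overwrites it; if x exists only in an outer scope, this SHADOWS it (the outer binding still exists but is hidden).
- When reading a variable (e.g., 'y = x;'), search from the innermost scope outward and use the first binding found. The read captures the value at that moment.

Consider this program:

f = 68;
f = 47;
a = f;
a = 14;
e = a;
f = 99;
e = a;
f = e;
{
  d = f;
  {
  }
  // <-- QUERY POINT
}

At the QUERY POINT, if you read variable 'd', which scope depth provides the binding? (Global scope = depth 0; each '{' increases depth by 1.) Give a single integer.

Answer: 1

Derivation:
Step 1: declare f=68 at depth 0
Step 2: declare f=47 at depth 0
Step 3: declare a=(read f)=47 at depth 0
Step 4: declare a=14 at depth 0
Step 5: declare e=(read a)=14 at depth 0
Step 6: declare f=99 at depth 0
Step 7: declare e=(read a)=14 at depth 0
Step 8: declare f=(read e)=14 at depth 0
Step 9: enter scope (depth=1)
Step 10: declare d=(read f)=14 at depth 1
Step 11: enter scope (depth=2)
Step 12: exit scope (depth=1)
Visible at query point: a=14 d=14 e=14 f=14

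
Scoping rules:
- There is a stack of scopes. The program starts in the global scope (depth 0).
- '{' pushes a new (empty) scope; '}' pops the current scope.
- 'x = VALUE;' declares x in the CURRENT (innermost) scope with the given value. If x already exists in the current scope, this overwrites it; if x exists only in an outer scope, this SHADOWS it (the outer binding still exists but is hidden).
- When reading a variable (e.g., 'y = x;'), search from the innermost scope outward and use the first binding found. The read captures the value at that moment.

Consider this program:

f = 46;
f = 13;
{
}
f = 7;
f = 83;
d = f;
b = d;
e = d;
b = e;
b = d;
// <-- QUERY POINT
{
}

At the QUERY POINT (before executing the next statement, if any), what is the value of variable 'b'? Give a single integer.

Step 1: declare f=46 at depth 0
Step 2: declare f=13 at depth 0
Step 3: enter scope (depth=1)
Step 4: exit scope (depth=0)
Step 5: declare f=7 at depth 0
Step 6: declare f=83 at depth 0
Step 7: declare d=(read f)=83 at depth 0
Step 8: declare b=(read d)=83 at depth 0
Step 9: declare e=(read d)=83 at depth 0
Step 10: declare b=(read e)=83 at depth 0
Step 11: declare b=(read d)=83 at depth 0
Visible at query point: b=83 d=83 e=83 f=83

Answer: 83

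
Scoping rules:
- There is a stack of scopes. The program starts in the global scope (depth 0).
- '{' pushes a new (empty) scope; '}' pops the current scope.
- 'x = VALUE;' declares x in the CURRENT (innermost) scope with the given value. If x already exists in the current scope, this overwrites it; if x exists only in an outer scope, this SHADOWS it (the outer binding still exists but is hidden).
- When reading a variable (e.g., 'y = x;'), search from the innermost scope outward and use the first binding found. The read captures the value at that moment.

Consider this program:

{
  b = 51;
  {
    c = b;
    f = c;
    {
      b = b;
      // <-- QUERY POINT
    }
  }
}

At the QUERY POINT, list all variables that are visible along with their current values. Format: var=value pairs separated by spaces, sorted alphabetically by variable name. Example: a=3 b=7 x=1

Answer: b=51 c=51 f=51

Derivation:
Step 1: enter scope (depth=1)
Step 2: declare b=51 at depth 1
Step 3: enter scope (depth=2)
Step 4: declare c=(read b)=51 at depth 2
Step 5: declare f=(read c)=51 at depth 2
Step 6: enter scope (depth=3)
Step 7: declare b=(read b)=51 at depth 3
Visible at query point: b=51 c=51 f=51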